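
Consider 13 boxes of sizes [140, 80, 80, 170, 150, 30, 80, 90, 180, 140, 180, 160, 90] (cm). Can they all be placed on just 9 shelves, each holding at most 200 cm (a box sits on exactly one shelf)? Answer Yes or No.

Total = 1570 cm; ⌈1570/200⌉ = 8.
The bound of 8 does not rule out 9, but exhaustive search shows no assignment into 9 shelves of capacity 200 cm exists — the minimum is 10.

No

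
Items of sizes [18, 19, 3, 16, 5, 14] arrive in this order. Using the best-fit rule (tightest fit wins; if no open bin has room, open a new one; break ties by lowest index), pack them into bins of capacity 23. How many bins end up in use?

  18 → bin 1 (new)  [load 18/23]
  19 → bin 2 (new)  [load 19/23]
  3 → bin 2  [load 22/23]
  16 → bin 3 (new)  [load 16/23]
  5 → bin 1  [load 23/23]
  14 → bin 4 (new)  [load 14/23]
4 bins opened.

4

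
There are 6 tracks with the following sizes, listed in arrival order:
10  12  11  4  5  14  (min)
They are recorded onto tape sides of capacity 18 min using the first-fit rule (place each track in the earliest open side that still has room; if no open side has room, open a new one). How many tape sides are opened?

  10 → side 1 (new)  [load 10/18]
  12 → side 2 (new)  [load 12/18]
  11 → side 3 (new)  [load 11/18]
  4 → side 1  [load 14/18]
  5 → side 2  [load 17/18]
  14 → side 4 (new)  [load 14/18]
4 tape sides opened.

4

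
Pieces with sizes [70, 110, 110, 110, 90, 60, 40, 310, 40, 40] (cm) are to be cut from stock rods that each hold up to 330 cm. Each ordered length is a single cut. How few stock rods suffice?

Total = 310 + 110 + 110 + 110 + 90 + 70 + 60 + 40 + 40 + 40 = 980 cm.
Lower bound: ⌈980/330⌉ = 3 stock rods.
A packing using 4 stock rods:
  stock rod 1: 310 = 310
  stock rod 2: 110 + 110 + 110 = 330
  stock rod 3: 90 + 70 + 60 + 40 + 40 = 300
  stock rod 4: 40 = 40
No arrangement into 3 stock rods stays within capacity, so 4 is optimal.

4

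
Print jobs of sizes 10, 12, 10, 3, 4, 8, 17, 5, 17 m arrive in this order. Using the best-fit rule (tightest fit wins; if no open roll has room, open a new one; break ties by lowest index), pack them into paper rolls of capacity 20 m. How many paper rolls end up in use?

5

  10 → roll 1 (new)  [load 10/20]
  12 → roll 2 (new)  [load 12/20]
  10 → roll 1  [load 20/20]
  3 → roll 2  [load 15/20]
  4 → roll 2  [load 19/20]
  8 → roll 3 (new)  [load 8/20]
  17 → roll 4 (new)  [load 17/20]
  5 → roll 3  [load 13/20]
  17 → roll 5 (new)  [load 17/20]
5 paper rolls opened.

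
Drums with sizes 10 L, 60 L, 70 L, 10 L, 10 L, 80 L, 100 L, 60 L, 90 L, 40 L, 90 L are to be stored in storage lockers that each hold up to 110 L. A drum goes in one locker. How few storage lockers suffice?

7

Total = 100 + 90 + 90 + 80 + 70 + 60 + 60 + 40 + 10 + 10 + 10 = 620 L.
Lower bound: ⌈620/110⌉ = 6 storage lockers.
Also, 7 drums each exceed 55 L, and no two of those can share a locker, so at least 7 storage lockers are needed.
A packing using 7 storage lockers:
  locker 1: 100 + 10 = 110
  locker 2: 90 + 10 + 10 = 110
  locker 3: 90 = 90
  locker 4: 80 = 80
  locker 5: 70 + 40 = 110
  locker 6: 60 = 60
  locker 7: 60 = 60
This matches the lower bound, so 7 is optimal.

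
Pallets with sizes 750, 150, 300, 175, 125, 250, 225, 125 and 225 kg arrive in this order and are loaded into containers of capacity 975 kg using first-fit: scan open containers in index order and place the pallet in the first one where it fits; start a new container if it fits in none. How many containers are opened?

  750 → container 1 (new)  [load 750/975]
  150 → container 1  [load 900/975]
  300 → container 2 (new)  [load 300/975]
  175 → container 2  [load 475/975]
  125 → container 2  [load 600/975]
  250 → container 2  [load 850/975]
  225 → container 3 (new)  [load 225/975]
  125 → container 2  [load 975/975]
  225 → container 3  [load 450/975]
3 containers opened.

3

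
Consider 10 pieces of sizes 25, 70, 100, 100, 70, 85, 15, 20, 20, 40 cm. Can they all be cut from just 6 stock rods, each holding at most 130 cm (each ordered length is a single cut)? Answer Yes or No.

Yes

A valid assignment using 5 stock rods:
  stock rod 1: 100 + 25 = 125
  stock rod 2: 100 + 20 = 120
  stock rod 3: 85 + 40 = 125
  stock rod 4: 70 + 20 + 15 = 105
  stock rod 5: 70 = 70
That uses only 5 ≤ 6, so 6 stock rods are enough.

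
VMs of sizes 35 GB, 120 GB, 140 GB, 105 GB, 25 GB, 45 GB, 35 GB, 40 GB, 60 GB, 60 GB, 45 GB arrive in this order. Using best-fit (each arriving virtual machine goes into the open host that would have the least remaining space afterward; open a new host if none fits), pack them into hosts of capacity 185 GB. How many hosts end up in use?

  35 → host 1 (new)  [load 35/185]
  120 → host 1  [load 155/185]
  140 → host 2 (new)  [load 140/185]
  105 → host 3 (new)  [load 105/185]
  25 → host 1  [load 180/185]
  45 → host 2  [load 185/185]
  35 → host 3  [load 140/185]
  40 → host 3  [load 180/185]
  60 → host 4 (new)  [load 60/185]
  60 → host 4  [load 120/185]
  45 → host 4  [load 165/185]
4 hosts opened.

4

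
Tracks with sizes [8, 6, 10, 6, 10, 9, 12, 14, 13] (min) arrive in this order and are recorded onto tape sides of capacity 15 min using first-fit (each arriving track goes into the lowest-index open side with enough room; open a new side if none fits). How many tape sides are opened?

  8 → side 1 (new)  [load 8/15]
  6 → side 1  [load 14/15]
  10 → side 2 (new)  [load 10/15]
  6 → side 3 (new)  [load 6/15]
  10 → side 4 (new)  [load 10/15]
  9 → side 3  [load 15/15]
  12 → side 5 (new)  [load 12/15]
  14 → side 6 (new)  [load 14/15]
  13 → side 7 (new)  [load 13/15]
7 tape sides opened.

7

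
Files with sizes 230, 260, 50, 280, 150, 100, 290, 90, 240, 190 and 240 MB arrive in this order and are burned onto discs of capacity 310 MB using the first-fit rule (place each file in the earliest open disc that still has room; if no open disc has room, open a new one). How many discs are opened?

  230 → disc 1 (new)  [load 230/310]
  260 → disc 2 (new)  [load 260/310]
  50 → disc 1  [load 280/310]
  280 → disc 3 (new)  [load 280/310]
  150 → disc 4 (new)  [load 150/310]
  100 → disc 4  [load 250/310]
  290 → disc 5 (new)  [load 290/310]
  90 → disc 6 (new)  [load 90/310]
  240 → disc 7 (new)  [load 240/310]
  190 → disc 6  [load 280/310]
  240 → disc 8 (new)  [load 240/310]
8 discs opened.

8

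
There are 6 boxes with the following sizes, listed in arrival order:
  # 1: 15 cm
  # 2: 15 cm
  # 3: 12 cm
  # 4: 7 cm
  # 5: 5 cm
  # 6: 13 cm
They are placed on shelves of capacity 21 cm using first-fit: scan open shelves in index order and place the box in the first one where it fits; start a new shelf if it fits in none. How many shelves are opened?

  15 → shelf 1 (new)  [load 15/21]
  15 → shelf 2 (new)  [load 15/21]
  12 → shelf 3 (new)  [load 12/21]
  7 → shelf 3  [load 19/21]
  5 → shelf 1  [load 20/21]
  13 → shelf 4 (new)  [load 13/21]
4 shelves opened.

4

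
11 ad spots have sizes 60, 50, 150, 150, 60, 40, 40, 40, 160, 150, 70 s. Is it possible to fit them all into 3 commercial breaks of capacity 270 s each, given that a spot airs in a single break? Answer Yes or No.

Total = 970 s; ⌈970/270⌉ = 4.
At least 4 commercial breaks are required, but only 3 are allowed.

No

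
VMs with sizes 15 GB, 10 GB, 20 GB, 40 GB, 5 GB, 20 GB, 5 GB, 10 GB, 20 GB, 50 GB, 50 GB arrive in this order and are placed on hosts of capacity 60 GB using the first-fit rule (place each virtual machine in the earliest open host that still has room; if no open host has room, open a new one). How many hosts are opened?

  15 → host 1 (new)  [load 15/60]
  10 → host 1  [load 25/60]
  20 → host 1  [load 45/60]
  40 → host 2 (new)  [load 40/60]
  5 → host 1  [load 50/60]
  20 → host 2  [load 60/60]
  5 → host 1  [load 55/60]
  10 → host 3 (new)  [load 10/60]
  20 → host 3  [load 30/60]
  50 → host 4 (new)  [load 50/60]
  50 → host 5 (new)  [load 50/60]
5 hosts opened.

5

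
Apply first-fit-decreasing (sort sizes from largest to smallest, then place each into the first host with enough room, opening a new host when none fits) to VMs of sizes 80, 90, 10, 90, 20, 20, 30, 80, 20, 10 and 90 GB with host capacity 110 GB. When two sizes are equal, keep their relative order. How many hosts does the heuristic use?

5

Sorted descending: 90, 90, 90, 80, 80, 30, 20, 20, 20, 10, 10.
  90 → host 1 (new)  [load 90/110]
  90 → host 2 (new)  [load 90/110]
  90 → host 3 (new)  [load 90/110]
  80 → host 4 (new)  [load 80/110]
  80 → host 5 (new)  [load 80/110]
  30 → host 4  [load 110/110]
  20 → host 1  [load 110/110]
  20 → host 2  [load 110/110]
  20 → host 3  [load 110/110]
  10 → host 5  [load 90/110]
  10 → host 5  [load 100/110]
5 hosts opened.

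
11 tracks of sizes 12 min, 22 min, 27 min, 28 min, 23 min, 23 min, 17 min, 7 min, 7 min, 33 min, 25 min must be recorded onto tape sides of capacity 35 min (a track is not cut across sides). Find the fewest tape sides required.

8

Total = 33 + 28 + 27 + 25 + 23 + 23 + 22 + 17 + 12 + 7 + 7 = 224 min.
Lower bound: ⌈224/35⌉ = 7 tape sides.
A packing using 8 tape sides:
  side 1: 33 = 33
  side 2: 28 + 7 = 35
  side 3: 27 + 7 = 34
  side 4: 25 = 25
  side 5: 23 + 12 = 35
  side 6: 23 = 23
  side 7: 22 = 22
  side 8: 17 = 17
No arrangement into 7 tape sides stays within capacity, so 8 is optimal.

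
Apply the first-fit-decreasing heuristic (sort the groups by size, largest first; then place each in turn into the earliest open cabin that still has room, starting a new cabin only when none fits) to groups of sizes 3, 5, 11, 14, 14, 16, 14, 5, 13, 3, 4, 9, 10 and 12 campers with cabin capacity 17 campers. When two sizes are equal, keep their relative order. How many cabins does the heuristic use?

9

Sorted descending: 16, 14, 14, 14, 13, 12, 11, 10, 9, 5, 5, 4, 3, 3.
  16 → cabin 1 (new)  [load 16/17]
  14 → cabin 2 (new)  [load 14/17]
  14 → cabin 3 (new)  [load 14/17]
  14 → cabin 4 (new)  [load 14/17]
  13 → cabin 5 (new)  [load 13/17]
  12 → cabin 6 (new)  [load 12/17]
  11 → cabin 7 (new)  [load 11/17]
  10 → cabin 8 (new)  [load 10/17]
  9 → cabin 9 (new)  [load 9/17]
  5 → cabin 6  [load 17/17]
  5 → cabin 7  [load 16/17]
  4 → cabin 5  [load 17/17]
  3 → cabin 2  [load 17/17]
  3 → cabin 3  [load 17/17]
9 cabins opened.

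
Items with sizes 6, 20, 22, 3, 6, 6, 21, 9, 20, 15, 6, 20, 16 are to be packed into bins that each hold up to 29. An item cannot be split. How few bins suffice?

Total = 22 + 21 + 20 + 20 + 20 + 16 + 15 + 9 + 6 + 6 + 6 + 6 + 3 = 170.
Lower bound: ⌈170/29⌉ = 6 bins.
Also, 7 items each exceed 29/2, and no two of those can share a bin, so at least 7 bins are needed.
A packing using 7 bins:
  bin 1: 22 + 6 = 28
  bin 2: 21 + 6 = 27
  bin 3: 20 + 9 = 29
  bin 4: 20 + 6 + 3 = 29
  bin 5: 20 + 6 = 26
  bin 6: 16 = 16
  bin 7: 15 = 15
This matches the lower bound, so 7 is optimal.

7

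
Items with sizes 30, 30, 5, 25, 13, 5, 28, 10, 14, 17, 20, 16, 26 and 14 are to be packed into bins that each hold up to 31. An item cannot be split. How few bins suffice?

Total = 30 + 30 + 28 + 26 + 25 + 20 + 17 + 16 + 14 + 14 + 13 + 10 + 5 + 5 = 253.
Lower bound: ⌈253/31⌉ = 9 bins.
A packing using 9 bins:
  bin 1: 30 = 30
  bin 2: 30 = 30
  bin 3: 28 = 28
  bin 4: 26 + 5 = 31
  bin 5: 25 + 5 = 30
  bin 6: 20 + 10 = 30
  bin 7: 17 + 14 = 31
  bin 8: 16 + 14 = 30
  bin 9: 13 = 13
This matches the lower bound, so 9 is optimal.

9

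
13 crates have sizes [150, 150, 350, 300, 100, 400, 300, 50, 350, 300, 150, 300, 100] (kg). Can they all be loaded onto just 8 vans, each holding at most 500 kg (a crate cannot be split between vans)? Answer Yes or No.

Yes

A valid assignment using 7 vans:
  van 1: 400 + 100 = 500
  van 2: 350 + 150 = 500
  van 3: 350 + 150 = 500
  van 4: 300 + 150 + 50 = 500
  van 5: 300 + 100 = 400
  van 6: 300 = 300
  van 7: 300 = 300
That uses only 7 ≤ 8, so 8 vans are enough.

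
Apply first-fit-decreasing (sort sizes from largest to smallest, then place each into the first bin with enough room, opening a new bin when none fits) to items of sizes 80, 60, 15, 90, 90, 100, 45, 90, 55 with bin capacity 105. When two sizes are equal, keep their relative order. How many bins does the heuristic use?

Sorted descending: 100, 90, 90, 90, 80, 60, 55, 45, 15.
  100 → bin 1 (new)  [load 100/105]
  90 → bin 2 (new)  [load 90/105]
  90 → bin 3 (new)  [load 90/105]
  90 → bin 4 (new)  [load 90/105]
  80 → bin 5 (new)  [load 80/105]
  60 → bin 6 (new)  [load 60/105]
  55 → bin 7 (new)  [load 55/105]
  45 → bin 6  [load 105/105]
  15 → bin 2  [load 105/105]
7 bins opened.

7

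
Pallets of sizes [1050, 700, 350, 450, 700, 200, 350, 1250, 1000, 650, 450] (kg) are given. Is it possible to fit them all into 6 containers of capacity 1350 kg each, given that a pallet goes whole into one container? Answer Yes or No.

Yes

A valid assignment using 6 containers:
  container 1: 1250 = 1250
  container 2: 1050 + 200 = 1250
  container 3: 1000 + 350 = 1350
  container 4: 700 + 650 = 1350
  container 5: 700 + 450 = 1150
  container 6: 450 + 350 = 800
Every load is within 1350 kg, so 6 containers suffice.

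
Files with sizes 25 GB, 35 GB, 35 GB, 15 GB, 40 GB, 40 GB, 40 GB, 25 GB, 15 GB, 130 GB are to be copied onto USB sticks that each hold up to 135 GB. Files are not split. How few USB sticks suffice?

3

Total = 130 + 40 + 40 + 40 + 35 + 35 + 25 + 25 + 15 + 15 = 400 GB.
Lower bound: ⌈400/135⌉ = 3 USB sticks.
A packing using 3 USB sticks:
  USB stick 1: 130 = 130
  USB stick 2: 40 + 40 + 40 + 15 = 135
  USB stick 3: 35 + 35 + 25 + 25 + 15 = 135
This matches the lower bound, so 3 is optimal.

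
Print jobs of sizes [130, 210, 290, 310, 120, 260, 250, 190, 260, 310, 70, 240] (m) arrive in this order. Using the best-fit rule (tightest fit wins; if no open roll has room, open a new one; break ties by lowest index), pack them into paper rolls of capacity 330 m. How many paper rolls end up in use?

  130 → roll 1 (new)  [load 130/330]
  210 → roll 2 (new)  [load 210/330]
  290 → roll 3 (new)  [load 290/330]
  310 → roll 4 (new)  [load 310/330]
  120 → roll 2  [load 330/330]
  260 → roll 5 (new)  [load 260/330]
  250 → roll 6 (new)  [load 250/330]
  190 → roll 1  [load 320/330]
  260 → roll 7 (new)  [load 260/330]
  310 → roll 8 (new)  [load 310/330]
  70 → roll 5  [load 330/330]
  240 → roll 9 (new)  [load 240/330]
9 paper rolls opened.

9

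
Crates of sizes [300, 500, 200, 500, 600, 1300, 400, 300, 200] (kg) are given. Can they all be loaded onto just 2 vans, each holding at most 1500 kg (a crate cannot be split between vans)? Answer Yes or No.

No

Total = 4300 kg; ⌈4300/1500⌉ = 3.
At least 3 vans are required, but only 2 are allowed.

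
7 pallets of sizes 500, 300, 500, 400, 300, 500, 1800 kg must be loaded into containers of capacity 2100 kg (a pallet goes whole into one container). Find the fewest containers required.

Total = 1800 + 500 + 500 + 500 + 400 + 300 + 300 = 4300 kg.
Lower bound: ⌈4300/2100⌉ = 3 containers.
A packing using 3 containers:
  container 1: 1800 + 300 = 2100
  container 2: 500 + 500 + 500 + 400 = 1900
  container 3: 300 = 300
This matches the lower bound, so 3 is optimal.

3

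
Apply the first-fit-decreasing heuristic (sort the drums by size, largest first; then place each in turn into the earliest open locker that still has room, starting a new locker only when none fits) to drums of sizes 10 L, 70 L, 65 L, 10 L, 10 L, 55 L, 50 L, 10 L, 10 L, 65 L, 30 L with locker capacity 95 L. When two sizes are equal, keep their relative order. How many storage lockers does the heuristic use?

Sorted descending: 70, 65, 65, 55, 50, 30, 10, 10, 10, 10, 10.
  70 → locker 1 (new)  [load 70/95]
  65 → locker 2 (new)  [load 65/95]
  65 → locker 3 (new)  [load 65/95]
  55 → locker 4 (new)  [load 55/95]
  50 → locker 5 (new)  [load 50/95]
  30 → locker 2  [load 95/95]
  10 → locker 1  [load 80/95]
  10 → locker 1  [load 90/95]
  10 → locker 3  [load 75/95]
  10 → locker 3  [load 85/95]
  10 → locker 3  [load 95/95]
5 storage lockers opened.

5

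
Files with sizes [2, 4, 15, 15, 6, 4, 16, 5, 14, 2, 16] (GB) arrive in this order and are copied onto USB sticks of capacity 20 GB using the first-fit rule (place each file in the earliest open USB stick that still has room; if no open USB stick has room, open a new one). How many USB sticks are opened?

  2 → USB stick 1 (new)  [load 2/20]
  4 → USB stick 1  [load 6/20]
  15 → USB stick 2 (new)  [load 15/20]
  15 → USB stick 3 (new)  [load 15/20]
  6 → USB stick 1  [load 12/20]
  4 → USB stick 1  [load 16/20]
  16 → USB stick 4 (new)  [load 16/20]
  5 → USB stick 2  [load 20/20]
  14 → USB stick 5 (new)  [load 14/20]
  2 → USB stick 1  [load 18/20]
  16 → USB stick 6 (new)  [load 16/20]
6 USB sticks opened.

6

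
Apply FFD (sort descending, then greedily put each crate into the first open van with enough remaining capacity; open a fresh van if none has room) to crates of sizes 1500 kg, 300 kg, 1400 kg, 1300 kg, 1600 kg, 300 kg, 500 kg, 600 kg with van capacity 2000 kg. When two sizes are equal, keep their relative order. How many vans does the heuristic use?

4

Sorted descending: 1600, 1500, 1400, 1300, 600, 500, 300, 300.
  1600 → van 1 (new)  [load 1600/2000]
  1500 → van 2 (new)  [load 1500/2000]
  1400 → van 3 (new)  [load 1400/2000]
  1300 → van 4 (new)  [load 1300/2000]
  600 → van 3  [load 2000/2000]
  500 → van 2  [load 2000/2000]
  300 → van 1  [load 1900/2000]
  300 → van 4  [load 1600/2000]
4 vans opened.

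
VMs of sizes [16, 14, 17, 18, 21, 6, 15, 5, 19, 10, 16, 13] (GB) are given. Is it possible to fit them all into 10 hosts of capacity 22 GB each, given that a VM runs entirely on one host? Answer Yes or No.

A valid assignment using 10 hosts:
  host 1: 21 = 21
  host 2: 19 = 19
  host 3: 18 = 18
  host 4: 17 + 5 = 22
  host 5: 16 + 6 = 22
  host 6: 16 = 16
  host 7: 15 = 15
  host 8: 14 = 14
  host 9: 13 = 13
  host 10: 10 = 10
Every load is within 22 GB, so 10 hosts suffice.

Yes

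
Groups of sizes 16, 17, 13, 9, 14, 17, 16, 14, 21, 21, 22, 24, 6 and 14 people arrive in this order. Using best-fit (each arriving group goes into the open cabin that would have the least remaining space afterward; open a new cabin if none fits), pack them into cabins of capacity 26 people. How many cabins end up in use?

  16 → cabin 1 (new)  [load 16/26]
  17 → cabin 2 (new)  [load 17/26]
  13 → cabin 3 (new)  [load 13/26]
  9 → cabin 2  [load 26/26]
  14 → cabin 4 (new)  [load 14/26]
  17 → cabin 5 (new)  [load 17/26]
  16 → cabin 6 (new)  [load 16/26]
  14 → cabin 7 (new)  [load 14/26]
  21 → cabin 8 (new)  [load 21/26]
  21 → cabin 9 (new)  [load 21/26]
  22 → cabin 10 (new)  [load 22/26]
  24 → cabin 11 (new)  [load 24/26]
  6 → cabin 5  [load 23/26]
  14 → cabin 12 (new)  [load 14/26]
12 cabins opened.

12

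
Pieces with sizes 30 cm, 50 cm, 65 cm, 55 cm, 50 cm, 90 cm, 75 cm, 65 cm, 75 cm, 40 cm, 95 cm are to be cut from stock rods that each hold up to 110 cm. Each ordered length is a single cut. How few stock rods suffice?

8

Total = 95 + 90 + 75 + 75 + 65 + 65 + 55 + 50 + 50 + 40 + 30 = 690 cm.
Lower bound: ⌈690/110⌉ = 7 stock rods.
A packing using 8 stock rods:
  stock rod 1: 95 = 95
  stock rod 2: 90 = 90
  stock rod 3: 75 + 30 = 105
  stock rod 4: 75 = 75
  stock rod 5: 65 + 40 = 105
  stock rod 6: 65 = 65
  stock rod 7: 55 + 50 = 105
  stock rod 8: 50 = 50
No arrangement into 7 stock rods stays within capacity, so 8 is optimal.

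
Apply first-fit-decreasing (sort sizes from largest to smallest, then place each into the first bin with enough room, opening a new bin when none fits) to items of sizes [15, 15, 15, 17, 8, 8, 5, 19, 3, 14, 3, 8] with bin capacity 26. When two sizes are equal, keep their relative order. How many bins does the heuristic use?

Sorted descending: 19, 17, 15, 15, 15, 14, 8, 8, 8, 5, 3, 3.
  19 → bin 1 (new)  [load 19/26]
  17 → bin 2 (new)  [load 17/26]
  15 → bin 3 (new)  [load 15/26]
  15 → bin 4 (new)  [load 15/26]
  15 → bin 5 (new)  [load 15/26]
  14 → bin 6 (new)  [load 14/26]
  8 → bin 2  [load 25/26]
  8 → bin 3  [load 23/26]
  8 → bin 4  [load 23/26]
  5 → bin 1  [load 24/26]
  3 → bin 3  [load 26/26]
  3 → bin 4  [load 26/26]
6 bins opened.

6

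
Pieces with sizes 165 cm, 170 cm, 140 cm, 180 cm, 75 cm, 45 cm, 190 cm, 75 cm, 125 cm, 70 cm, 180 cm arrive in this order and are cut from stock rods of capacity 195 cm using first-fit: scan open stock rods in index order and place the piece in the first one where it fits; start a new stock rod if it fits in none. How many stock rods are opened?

  165 → stock rod 1 (new)  [load 165/195]
  170 → stock rod 2 (new)  [load 170/195]
  140 → stock rod 3 (new)  [load 140/195]
  180 → stock rod 4 (new)  [load 180/195]
  75 → stock rod 5 (new)  [load 75/195]
  45 → stock rod 3  [load 185/195]
  190 → stock rod 6 (new)  [load 190/195]
  75 → stock rod 5  [load 150/195]
  125 → stock rod 7 (new)  [load 125/195]
  70 → stock rod 7  [load 195/195]
  180 → stock rod 8 (new)  [load 180/195]
8 stock rods opened.

8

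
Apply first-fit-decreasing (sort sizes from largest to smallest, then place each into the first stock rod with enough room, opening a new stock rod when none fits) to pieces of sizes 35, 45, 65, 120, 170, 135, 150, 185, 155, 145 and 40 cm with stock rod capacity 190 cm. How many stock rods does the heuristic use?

Sorted descending: 185, 170, 155, 150, 145, 135, 120, 65, 45, 40, 35.
  185 → stock rod 1 (new)  [load 185/190]
  170 → stock rod 2 (new)  [load 170/190]
  155 → stock rod 3 (new)  [load 155/190]
  150 → stock rod 4 (new)  [load 150/190]
  145 → stock rod 5 (new)  [load 145/190]
  135 → stock rod 6 (new)  [load 135/190]
  120 → stock rod 7 (new)  [load 120/190]
  65 → stock rod 7  [load 185/190]
  45 → stock rod 5  [load 190/190]
  40 → stock rod 4  [load 190/190]
  35 → stock rod 3  [load 190/190]
7 stock rods opened.

7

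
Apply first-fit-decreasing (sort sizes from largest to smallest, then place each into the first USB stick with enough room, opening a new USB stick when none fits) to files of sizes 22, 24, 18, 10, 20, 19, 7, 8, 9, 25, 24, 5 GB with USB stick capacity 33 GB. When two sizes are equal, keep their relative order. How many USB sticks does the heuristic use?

7

Sorted descending: 25, 24, 24, 22, 20, 19, 18, 10, 9, 8, 7, 5.
  25 → USB stick 1 (new)  [load 25/33]
  24 → USB stick 2 (new)  [load 24/33]
  24 → USB stick 3 (new)  [load 24/33]
  22 → USB stick 4 (new)  [load 22/33]
  20 → USB stick 5 (new)  [load 20/33]
  19 → USB stick 6 (new)  [load 19/33]
  18 → USB stick 7 (new)  [load 18/33]
  10 → USB stick 4  [load 32/33]
  9 → USB stick 2  [load 33/33]
  8 → USB stick 1  [load 33/33]
  7 → USB stick 3  [load 31/33]
  5 → USB stick 5  [load 25/33]
7 USB sticks opened.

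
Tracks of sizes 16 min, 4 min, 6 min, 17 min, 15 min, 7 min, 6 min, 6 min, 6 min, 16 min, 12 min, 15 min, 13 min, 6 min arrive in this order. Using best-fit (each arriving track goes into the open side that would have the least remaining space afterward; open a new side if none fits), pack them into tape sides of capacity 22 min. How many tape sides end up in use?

8

  16 → side 1 (new)  [load 16/22]
  4 → side 1  [load 20/22]
  6 → side 2 (new)  [load 6/22]
  17 → side 3 (new)  [load 17/22]
  15 → side 2  [load 21/22]
  7 → side 4 (new)  [load 7/22]
  6 → side 4  [load 13/22]
  6 → side 4  [load 19/22]
  6 → side 5 (new)  [load 6/22]
  16 → side 5  [load 22/22]
  12 → side 6 (new)  [load 12/22]
  15 → side 7 (new)  [load 15/22]
  13 → side 8 (new)  [load 13/22]
  6 → side 7  [load 21/22]
8 tape sides opened.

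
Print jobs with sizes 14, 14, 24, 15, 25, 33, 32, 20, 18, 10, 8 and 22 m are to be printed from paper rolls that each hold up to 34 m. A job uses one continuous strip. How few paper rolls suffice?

8

Total = 33 + 32 + 25 + 24 + 22 + 20 + 18 + 15 + 14 + 14 + 10 + 8 = 235 m.
Lower bound: ⌈235/34⌉ = 7 paper rolls.
A packing using 8 paper rolls:
  roll 1: 33 = 33
  roll 2: 32 = 32
  roll 3: 25 + 8 = 33
  roll 4: 24 + 10 = 34
  roll 5: 22 = 22
  roll 6: 20 + 14 = 34
  roll 7: 18 + 15 = 33
  roll 8: 14 = 14
No arrangement into 7 paper rolls stays within capacity, so 8 is optimal.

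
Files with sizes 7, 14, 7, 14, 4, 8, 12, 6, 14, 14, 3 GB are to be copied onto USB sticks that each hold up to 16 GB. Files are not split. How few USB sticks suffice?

Total = 14 + 14 + 14 + 14 + 12 + 8 + 7 + 7 + 6 + 4 + 3 = 103 GB.
Lower bound: ⌈103/16⌉ = 7 USB sticks.
A packing using 7 USB sticks:
  USB stick 1: 14 = 14
  USB stick 2: 14 = 14
  USB stick 3: 14 = 14
  USB stick 4: 14 = 14
  USB stick 5: 12 + 4 = 16
  USB stick 6: 8 + 7 = 15
  USB stick 7: 7 + 6 + 3 = 16
This matches the lower bound, so 7 is optimal.

7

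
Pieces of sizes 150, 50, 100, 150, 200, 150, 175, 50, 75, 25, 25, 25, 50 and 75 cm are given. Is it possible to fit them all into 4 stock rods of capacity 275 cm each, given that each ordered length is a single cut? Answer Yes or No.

No

Total = 1300 cm; ⌈1300/275⌉ = 5.
At least 5 stock rods are required, but only 4 are allowed.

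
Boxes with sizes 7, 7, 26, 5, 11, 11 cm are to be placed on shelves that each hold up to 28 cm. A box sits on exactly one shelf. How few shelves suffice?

Total = 26 + 11 + 11 + 7 + 7 + 5 = 67 cm.
Lower bound: ⌈67/28⌉ = 3 shelves.
A packing using 3 shelves:
  shelf 1: 26 = 26
  shelf 2: 11 + 11 + 5 = 27
  shelf 3: 7 + 7 = 14
This matches the lower bound, so 3 is optimal.

3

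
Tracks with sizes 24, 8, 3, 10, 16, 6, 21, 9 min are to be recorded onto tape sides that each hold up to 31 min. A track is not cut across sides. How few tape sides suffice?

Total = 24 + 21 + 16 + 10 + 9 + 8 + 6 + 3 = 97 min.
Lower bound: ⌈97/31⌉ = 4 tape sides.
A packing using 4 tape sides:
  side 1: 24 + 6 = 30
  side 2: 21 + 10 = 31
  side 3: 16 + 9 + 3 = 28
  side 4: 8 = 8
This matches the lower bound, so 4 is optimal.

4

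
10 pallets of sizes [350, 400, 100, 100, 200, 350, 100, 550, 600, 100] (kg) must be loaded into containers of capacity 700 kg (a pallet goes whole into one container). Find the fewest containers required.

5

Total = 600 + 550 + 400 + 350 + 350 + 200 + 100 + 100 + 100 + 100 = 2850 kg.
Lower bound: ⌈2850/700⌉ = 5 containers.
A packing using 5 containers:
  container 1: 600 + 100 = 700
  container 2: 550 + 100 = 650
  container 3: 400 + 200 + 100 = 700
  container 4: 350 + 350 = 700
  container 5: 100 = 100
This matches the lower bound, so 5 is optimal.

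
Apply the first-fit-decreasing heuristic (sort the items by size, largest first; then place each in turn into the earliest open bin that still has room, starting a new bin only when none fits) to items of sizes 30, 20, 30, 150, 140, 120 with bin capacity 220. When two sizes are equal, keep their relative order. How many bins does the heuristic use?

Sorted descending: 150, 140, 120, 30, 30, 20.
  150 → bin 1 (new)  [load 150/220]
  140 → bin 2 (new)  [load 140/220]
  120 → bin 3 (new)  [load 120/220]
  30 → bin 1  [load 180/220]
  30 → bin 1  [load 210/220]
  20 → bin 2  [load 160/220]
3 bins opened.

3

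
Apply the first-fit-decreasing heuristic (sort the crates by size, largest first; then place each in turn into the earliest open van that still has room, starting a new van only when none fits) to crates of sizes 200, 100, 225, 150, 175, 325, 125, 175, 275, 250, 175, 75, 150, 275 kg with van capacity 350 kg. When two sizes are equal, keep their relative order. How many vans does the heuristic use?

Sorted descending: 325, 275, 275, 250, 225, 200, 175, 175, 175, 150, 150, 125, 100, 75.
  325 → van 1 (new)  [load 325/350]
  275 → van 2 (new)  [load 275/350]
  275 → van 3 (new)  [load 275/350]
  250 → van 4 (new)  [load 250/350]
  225 → van 5 (new)  [load 225/350]
  200 → van 6 (new)  [load 200/350]
  175 → van 7 (new)  [load 175/350]
  175 → van 7  [load 350/350]
  175 → van 8 (new)  [load 175/350]
  150 → van 6  [load 350/350]
  150 → van 8  [load 325/350]
  125 → van 5  [load 350/350]
  100 → van 4  [load 350/350]
  75 → van 2  [load 350/350]
8 vans opened.

8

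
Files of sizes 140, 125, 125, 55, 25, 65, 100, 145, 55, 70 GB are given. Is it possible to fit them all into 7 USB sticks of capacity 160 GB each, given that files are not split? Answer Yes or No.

A valid assignment using 7 USB sticks:
  USB stick 1: 145 = 145
  USB stick 2: 140 = 140
  USB stick 3: 125 + 25 = 150
  USB stick 4: 125 = 125
  USB stick 5: 100 + 55 = 155
  USB stick 6: 70 + 65 = 135
  USB stick 7: 55 = 55
Every load is within 160 GB, so 7 USB sticks suffice.

Yes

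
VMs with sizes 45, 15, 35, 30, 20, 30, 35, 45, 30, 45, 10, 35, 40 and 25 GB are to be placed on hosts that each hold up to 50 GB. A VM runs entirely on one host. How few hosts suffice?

Total = 45 + 45 + 45 + 40 + 35 + 35 + 35 + 30 + 30 + 30 + 25 + 20 + 15 + 10 = 440 GB.
Lower bound: ⌈440/50⌉ = 9 hosts.
Also, 10 VMs each exceed 25 GB, and no two of those can share a host, so at least 10 hosts are needed.
A packing using 11 hosts:
  host 1: 45 = 45
  host 2: 45 = 45
  host 3: 45 = 45
  host 4: 40 + 10 = 50
  host 5: 35 + 15 = 50
  host 6: 35 = 35
  host 7: 35 = 35
  host 8: 30 + 20 = 50
  host 9: 30 = 30
  host 10: 30 = 30
  host 11: 25 = 25
No arrangement into 10 hosts stays within capacity, so 11 is optimal.

11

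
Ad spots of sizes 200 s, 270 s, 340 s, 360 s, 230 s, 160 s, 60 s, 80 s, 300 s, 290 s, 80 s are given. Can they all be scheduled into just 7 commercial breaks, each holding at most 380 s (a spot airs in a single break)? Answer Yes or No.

A valid assignment using 7 commercial breaks:
  break 1: 360 = 360
  break 2: 340 = 340
  break 3: 300 + 80 = 380
  break 4: 290 + 80 = 370
  break 5: 270 + 60 = 330
  break 6: 230 = 230
  break 7: 200 + 160 = 360
Every load is within 380 s, so 7 commercial breaks suffice.

Yes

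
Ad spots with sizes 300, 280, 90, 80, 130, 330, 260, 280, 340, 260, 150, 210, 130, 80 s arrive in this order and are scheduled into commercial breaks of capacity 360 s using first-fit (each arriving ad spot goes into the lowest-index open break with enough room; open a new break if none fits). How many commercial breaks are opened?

  300 → break 1 (new)  [load 300/360]
  280 → break 2 (new)  [load 280/360]
  90 → break 3 (new)  [load 90/360]
  80 → break 2  [load 360/360]
  130 → break 3  [load 220/360]
  330 → break 4 (new)  [load 330/360]
  260 → break 5 (new)  [load 260/360]
  280 → break 6 (new)  [load 280/360]
  340 → break 7 (new)  [load 340/360]
  260 → break 8 (new)  [load 260/360]
  150 → break 9 (new)  [load 150/360]
  210 → break 9  [load 360/360]
  130 → break 3  [load 350/360]
  80 → break 5  [load 340/360]
9 commercial breaks opened.

9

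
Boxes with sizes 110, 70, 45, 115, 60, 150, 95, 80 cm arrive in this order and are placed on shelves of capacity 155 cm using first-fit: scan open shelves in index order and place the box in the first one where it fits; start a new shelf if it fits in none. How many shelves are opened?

6

  110 → shelf 1 (new)  [load 110/155]
  70 → shelf 2 (new)  [load 70/155]
  45 → shelf 1  [load 155/155]
  115 → shelf 3 (new)  [load 115/155]
  60 → shelf 2  [load 130/155]
  150 → shelf 4 (new)  [load 150/155]
  95 → shelf 5 (new)  [load 95/155]
  80 → shelf 6 (new)  [load 80/155]
6 shelves opened.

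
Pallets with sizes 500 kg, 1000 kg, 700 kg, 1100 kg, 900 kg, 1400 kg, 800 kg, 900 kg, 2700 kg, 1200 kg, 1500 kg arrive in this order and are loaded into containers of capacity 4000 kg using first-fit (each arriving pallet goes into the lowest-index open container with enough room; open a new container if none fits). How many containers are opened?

  500 → container 1 (new)  [load 500/4000]
  1000 → container 1  [load 1500/4000]
  700 → container 1  [load 2200/4000]
  1100 → container 1  [load 3300/4000]
  900 → container 2 (new)  [load 900/4000]
  1400 → container 2  [load 2300/4000]
  800 → container 2  [load 3100/4000]
  900 → container 2  [load 4000/4000]
  2700 → container 3 (new)  [load 2700/4000]
  1200 → container 3  [load 3900/4000]
  1500 → container 4 (new)  [load 1500/4000]
4 containers opened.

4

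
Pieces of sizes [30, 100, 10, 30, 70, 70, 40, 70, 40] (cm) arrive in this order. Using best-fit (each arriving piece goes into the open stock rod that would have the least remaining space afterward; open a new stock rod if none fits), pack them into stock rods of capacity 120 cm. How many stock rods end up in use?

5

  30 → stock rod 1 (new)  [load 30/120]
  100 → stock rod 2 (new)  [load 100/120]
  10 → stock rod 2  [load 110/120]
  30 → stock rod 1  [load 60/120]
  70 → stock rod 3 (new)  [load 70/120]
  70 → stock rod 4 (new)  [load 70/120]
  40 → stock rod 3  [load 110/120]
  70 → stock rod 5 (new)  [load 70/120]
  40 → stock rod 4  [load 110/120]
5 stock rods opened.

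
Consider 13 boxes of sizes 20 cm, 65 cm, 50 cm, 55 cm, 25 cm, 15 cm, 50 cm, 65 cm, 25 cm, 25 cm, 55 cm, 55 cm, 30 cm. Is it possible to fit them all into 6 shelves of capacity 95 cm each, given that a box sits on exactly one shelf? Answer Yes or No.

No

Total = 535 cm; ⌈535/95⌉ = 6.
7 boxes each exceed half the capacity and cannot share a shelf, forcing at least 7 shelves.
At least 7 shelves are required, but only 6 are allowed.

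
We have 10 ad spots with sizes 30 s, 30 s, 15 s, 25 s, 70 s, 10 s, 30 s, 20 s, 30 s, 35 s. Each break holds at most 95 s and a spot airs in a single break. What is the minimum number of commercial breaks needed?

4

Total = 70 + 35 + 30 + 30 + 30 + 30 + 25 + 20 + 15 + 10 = 295 s.
Lower bound: ⌈295/95⌉ = 4 commercial breaks.
A packing using 4 commercial breaks:
  break 1: 70 + 25 = 95
  break 2: 35 + 30 + 30 = 95
  break 3: 30 + 30 + 20 + 15 = 95
  break 4: 10 = 10
This matches the lower bound, so 4 is optimal.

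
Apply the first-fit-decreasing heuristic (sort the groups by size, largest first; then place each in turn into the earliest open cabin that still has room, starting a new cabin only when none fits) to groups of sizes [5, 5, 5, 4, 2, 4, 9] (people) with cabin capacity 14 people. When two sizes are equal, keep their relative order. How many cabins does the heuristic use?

Sorted descending: 9, 5, 5, 5, 4, 4, 2.
  9 → cabin 1 (new)  [load 9/14]
  5 → cabin 1  [load 14/14]
  5 → cabin 2 (new)  [load 5/14]
  5 → cabin 2  [load 10/14]
  4 → cabin 2  [load 14/14]
  4 → cabin 3 (new)  [load 4/14]
  2 → cabin 3  [load 6/14]
3 cabins opened.

3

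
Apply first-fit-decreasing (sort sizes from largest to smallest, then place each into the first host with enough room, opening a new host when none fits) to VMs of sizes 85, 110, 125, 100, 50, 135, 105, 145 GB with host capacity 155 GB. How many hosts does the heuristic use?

Sorted descending: 145, 135, 125, 110, 105, 100, 85, 50.
  145 → host 1 (new)  [load 145/155]
  135 → host 2 (new)  [load 135/155]
  125 → host 3 (new)  [load 125/155]
  110 → host 4 (new)  [load 110/155]
  105 → host 5 (new)  [load 105/155]
  100 → host 6 (new)  [load 100/155]
  85 → host 7 (new)  [load 85/155]
  50 → host 5  [load 155/155]
7 hosts opened.

7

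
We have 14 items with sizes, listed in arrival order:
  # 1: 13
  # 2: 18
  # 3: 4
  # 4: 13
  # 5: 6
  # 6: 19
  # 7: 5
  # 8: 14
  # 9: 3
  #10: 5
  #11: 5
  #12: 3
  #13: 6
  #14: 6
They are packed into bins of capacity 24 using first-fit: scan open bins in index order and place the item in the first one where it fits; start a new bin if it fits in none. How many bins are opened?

6

  13 → bin 1 (new)  [load 13/24]
  18 → bin 2 (new)  [load 18/24]
  4 → bin 1  [load 17/24]
  13 → bin 3 (new)  [load 13/24]
  6 → bin 1  [load 23/24]
  19 → bin 4 (new)  [load 19/24]
  5 → bin 2  [load 23/24]
  14 → bin 5 (new)  [load 14/24]
  3 → bin 3  [load 16/24]
  5 → bin 3  [load 21/24]
  5 → bin 4  [load 24/24]
  3 → bin 3  [load 24/24]
  6 → bin 5  [load 20/24]
  6 → bin 6 (new)  [load 6/24]
6 bins opened.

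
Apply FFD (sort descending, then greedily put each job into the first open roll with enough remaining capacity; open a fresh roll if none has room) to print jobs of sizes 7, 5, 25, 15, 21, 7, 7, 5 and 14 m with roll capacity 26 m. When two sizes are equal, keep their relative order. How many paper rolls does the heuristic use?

5

Sorted descending: 25, 21, 15, 14, 7, 7, 7, 5, 5.
  25 → roll 1 (new)  [load 25/26]
  21 → roll 2 (new)  [load 21/26]
  15 → roll 3 (new)  [load 15/26]
  14 → roll 4 (new)  [load 14/26]
  7 → roll 3  [load 22/26]
  7 → roll 4  [load 21/26]
  7 → roll 5 (new)  [load 7/26]
  5 → roll 2  [load 26/26]
  5 → roll 4  [load 26/26]
5 paper rolls opened.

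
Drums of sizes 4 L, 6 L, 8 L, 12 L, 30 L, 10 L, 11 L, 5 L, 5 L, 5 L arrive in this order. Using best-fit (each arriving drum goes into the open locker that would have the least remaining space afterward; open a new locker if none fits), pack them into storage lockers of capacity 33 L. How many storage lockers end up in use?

  4 → locker 1 (new)  [load 4/33]
  6 → locker 1  [load 10/33]
  8 → locker 1  [load 18/33]
  12 → locker 1  [load 30/33]
  30 → locker 2 (new)  [load 30/33]
  10 → locker 3 (new)  [load 10/33]
  11 → locker 3  [load 21/33]
  5 → locker 3  [load 26/33]
  5 → locker 3  [load 31/33]
  5 → locker 4 (new)  [load 5/33]
4 storage lockers opened.

4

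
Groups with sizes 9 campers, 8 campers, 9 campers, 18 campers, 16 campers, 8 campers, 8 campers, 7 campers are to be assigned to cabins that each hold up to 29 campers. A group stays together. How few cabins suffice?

4

Total = 18 + 16 + 9 + 9 + 8 + 8 + 8 + 7 = 83 campers.
Lower bound: ⌈83/29⌉ = 3 cabins.
A packing using 4 cabins:
  cabin 1: 18 + 9 = 27
  cabin 2: 16 + 9 = 25
  cabin 3: 8 + 8 + 8 = 24
  cabin 4: 7 = 7
No arrangement into 3 cabins stays within capacity, so 4 is optimal.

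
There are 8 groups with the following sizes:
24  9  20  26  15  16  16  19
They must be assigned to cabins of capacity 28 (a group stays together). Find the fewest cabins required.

7

Total = 26 + 24 + 20 + 19 + 16 + 16 + 15 + 9 = 145.
Lower bound: ⌈145/28⌉ = 6 cabins.
Also, 7 groups each exceed 14, and no two of those can share a cabin, so at least 7 cabins are needed.
A packing using 7 cabins:
  cabin 1: 26 = 26
  cabin 2: 24 = 24
  cabin 3: 20 = 20
  cabin 4: 19 + 9 = 28
  cabin 5: 16 = 16
  cabin 6: 16 = 16
  cabin 7: 15 = 15
This matches the lower bound, so 7 is optimal.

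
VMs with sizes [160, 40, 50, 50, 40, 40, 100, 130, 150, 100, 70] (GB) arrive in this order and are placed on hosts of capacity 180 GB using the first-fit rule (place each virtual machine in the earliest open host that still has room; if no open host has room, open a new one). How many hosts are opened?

6

  160 → host 1 (new)  [load 160/180]
  40 → host 2 (new)  [load 40/180]
  50 → host 2  [load 90/180]
  50 → host 2  [load 140/180]
  40 → host 2  [load 180/180]
  40 → host 3 (new)  [load 40/180]
  100 → host 3  [load 140/180]
  130 → host 4 (new)  [load 130/180]
  150 → host 5 (new)  [load 150/180]
  100 → host 6 (new)  [load 100/180]
  70 → host 6  [load 170/180]
6 hosts opened.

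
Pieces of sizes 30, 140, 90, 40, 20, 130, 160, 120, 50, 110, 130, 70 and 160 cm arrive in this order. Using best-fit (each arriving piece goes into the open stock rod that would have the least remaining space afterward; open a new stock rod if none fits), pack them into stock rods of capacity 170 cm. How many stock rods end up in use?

  30 → stock rod 1 (new)  [load 30/170]
  140 → stock rod 1  [load 170/170]
  90 → stock rod 2 (new)  [load 90/170]
  40 → stock rod 2  [load 130/170]
  20 → stock rod 2  [load 150/170]
  130 → stock rod 3 (new)  [load 130/170]
  160 → stock rod 4 (new)  [load 160/170]
  120 → stock rod 5 (new)  [load 120/170]
  50 → stock rod 5  [load 170/170]
  110 → stock rod 6 (new)  [load 110/170]
  130 → stock rod 7 (new)  [load 130/170]
  70 → stock rod 8 (new)  [load 70/170]
  160 → stock rod 9 (new)  [load 160/170]
9 stock rods opened.

9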